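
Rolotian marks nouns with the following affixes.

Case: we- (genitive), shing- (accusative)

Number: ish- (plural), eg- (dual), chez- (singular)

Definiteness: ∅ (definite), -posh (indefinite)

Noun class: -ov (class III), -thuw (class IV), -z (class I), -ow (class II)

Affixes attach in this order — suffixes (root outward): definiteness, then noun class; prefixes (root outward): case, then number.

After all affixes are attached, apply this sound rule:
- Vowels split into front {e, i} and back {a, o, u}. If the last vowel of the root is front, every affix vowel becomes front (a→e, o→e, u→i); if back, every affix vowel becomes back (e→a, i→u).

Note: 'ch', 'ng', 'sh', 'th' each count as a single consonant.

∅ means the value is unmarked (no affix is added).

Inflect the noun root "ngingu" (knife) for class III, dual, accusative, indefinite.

agshungnginguposhov

Attach case accusative shing- → shingngingu.
Attach definiteness indefinite -posh → shingnginguposh.
Attach noun class class III -ov → shingnginguposhov.
Attach number dual eg- → egshingnginguposhov.
Apply vowel harmony: egshingnginguposhov → agshungnginguposhov.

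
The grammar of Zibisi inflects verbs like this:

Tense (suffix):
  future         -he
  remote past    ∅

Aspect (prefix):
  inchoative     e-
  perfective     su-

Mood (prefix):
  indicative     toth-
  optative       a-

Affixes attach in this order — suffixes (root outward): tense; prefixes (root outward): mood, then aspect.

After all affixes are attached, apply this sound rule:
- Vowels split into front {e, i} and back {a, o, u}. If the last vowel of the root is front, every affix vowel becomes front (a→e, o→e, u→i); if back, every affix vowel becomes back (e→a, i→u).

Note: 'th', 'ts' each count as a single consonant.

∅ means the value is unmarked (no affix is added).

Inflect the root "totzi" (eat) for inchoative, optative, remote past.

eetotzi

Attach mood optative a- → atotzi.
Attach aspect inchoative e- → eatotzi.
tense = remote past: zero marking, form stays eatotzi.
Apply vowel harmony: eatotzi → eetotzi.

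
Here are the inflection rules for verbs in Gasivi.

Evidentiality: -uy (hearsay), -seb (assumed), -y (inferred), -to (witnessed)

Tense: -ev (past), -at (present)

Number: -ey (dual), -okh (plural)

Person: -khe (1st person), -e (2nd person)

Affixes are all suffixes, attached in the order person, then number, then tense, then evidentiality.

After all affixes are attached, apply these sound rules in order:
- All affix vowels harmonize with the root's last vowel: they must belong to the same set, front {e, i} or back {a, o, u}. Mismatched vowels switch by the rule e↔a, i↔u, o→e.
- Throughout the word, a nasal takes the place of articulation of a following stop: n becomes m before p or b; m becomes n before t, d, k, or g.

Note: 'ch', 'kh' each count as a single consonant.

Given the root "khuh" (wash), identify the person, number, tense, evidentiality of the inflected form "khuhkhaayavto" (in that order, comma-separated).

Segment: khuh-khe-ey-ev-to.
person: -khe → 1st person.
number: -ey → dual.
tense: -ev → past.
evidentiality: -to → witnessed.

1st person, dual, past, witnessed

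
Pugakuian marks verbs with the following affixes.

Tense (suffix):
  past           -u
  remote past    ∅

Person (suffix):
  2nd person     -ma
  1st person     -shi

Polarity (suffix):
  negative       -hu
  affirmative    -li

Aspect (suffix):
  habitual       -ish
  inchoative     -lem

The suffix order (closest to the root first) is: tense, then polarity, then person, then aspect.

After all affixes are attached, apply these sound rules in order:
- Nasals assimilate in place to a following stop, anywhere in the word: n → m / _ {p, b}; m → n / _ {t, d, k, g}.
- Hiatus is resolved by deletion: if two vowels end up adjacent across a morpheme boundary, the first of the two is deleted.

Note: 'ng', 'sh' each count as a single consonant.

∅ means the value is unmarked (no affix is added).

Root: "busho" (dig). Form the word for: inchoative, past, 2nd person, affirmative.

bushulimalem

Attach tense past -u → bushou.
Attach polarity affirmative -li → bushouli.
Attach person 2nd person -ma → bushoulima.
Attach aspect inchoative -lem → bushoulimalem.
Nasal assimilation: no change.
Apply vowel deletion: bushoulimalem → bushulimalem.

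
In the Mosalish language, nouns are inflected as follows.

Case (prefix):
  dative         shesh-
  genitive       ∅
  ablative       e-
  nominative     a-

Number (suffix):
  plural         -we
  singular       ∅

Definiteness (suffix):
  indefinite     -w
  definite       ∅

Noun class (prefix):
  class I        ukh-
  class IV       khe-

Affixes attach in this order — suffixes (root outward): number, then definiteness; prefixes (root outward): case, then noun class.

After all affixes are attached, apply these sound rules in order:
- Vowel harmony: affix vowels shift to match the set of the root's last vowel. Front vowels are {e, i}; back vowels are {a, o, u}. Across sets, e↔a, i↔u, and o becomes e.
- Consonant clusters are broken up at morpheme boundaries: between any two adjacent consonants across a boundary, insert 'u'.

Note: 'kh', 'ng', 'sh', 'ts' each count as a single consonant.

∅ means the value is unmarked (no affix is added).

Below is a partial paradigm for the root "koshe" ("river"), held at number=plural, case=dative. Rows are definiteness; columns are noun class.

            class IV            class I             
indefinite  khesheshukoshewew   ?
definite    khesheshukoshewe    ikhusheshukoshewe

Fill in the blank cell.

ikhusheshukoshewew

Attach number plural -we → koshewe.
Attach definiteness indefinite -w → koshewew.
Attach case dative shesh- → sheshkoshewew.
Attach noun class class I ukh- → ukhsheshkoshewew.
Apply vowel harmony: ukhsheshkoshewew → ikhsheshkoshewew.
Apply epenthesis: ikhsheshkoshewew → ikhusheshukoshewew.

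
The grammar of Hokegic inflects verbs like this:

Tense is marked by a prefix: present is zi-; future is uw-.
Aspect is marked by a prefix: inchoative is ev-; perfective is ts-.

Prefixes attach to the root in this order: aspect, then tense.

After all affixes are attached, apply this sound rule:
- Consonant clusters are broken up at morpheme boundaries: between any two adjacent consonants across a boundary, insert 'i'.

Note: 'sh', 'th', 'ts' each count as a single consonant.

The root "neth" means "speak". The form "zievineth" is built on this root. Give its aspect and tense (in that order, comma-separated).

inchoative, present

Segment: zi-ev-neth.
aspect: ev- → inchoative.
tense: zi- → present.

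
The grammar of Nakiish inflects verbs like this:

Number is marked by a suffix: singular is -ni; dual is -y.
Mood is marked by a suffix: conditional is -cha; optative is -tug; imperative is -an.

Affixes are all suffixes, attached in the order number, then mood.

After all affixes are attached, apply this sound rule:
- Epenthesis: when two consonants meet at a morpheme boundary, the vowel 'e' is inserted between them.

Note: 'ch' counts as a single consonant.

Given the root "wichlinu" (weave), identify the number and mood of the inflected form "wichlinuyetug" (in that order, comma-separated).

Segment: wichlinu-y-tug.
number: -y → dual.
mood: -tug → optative.

dual, optative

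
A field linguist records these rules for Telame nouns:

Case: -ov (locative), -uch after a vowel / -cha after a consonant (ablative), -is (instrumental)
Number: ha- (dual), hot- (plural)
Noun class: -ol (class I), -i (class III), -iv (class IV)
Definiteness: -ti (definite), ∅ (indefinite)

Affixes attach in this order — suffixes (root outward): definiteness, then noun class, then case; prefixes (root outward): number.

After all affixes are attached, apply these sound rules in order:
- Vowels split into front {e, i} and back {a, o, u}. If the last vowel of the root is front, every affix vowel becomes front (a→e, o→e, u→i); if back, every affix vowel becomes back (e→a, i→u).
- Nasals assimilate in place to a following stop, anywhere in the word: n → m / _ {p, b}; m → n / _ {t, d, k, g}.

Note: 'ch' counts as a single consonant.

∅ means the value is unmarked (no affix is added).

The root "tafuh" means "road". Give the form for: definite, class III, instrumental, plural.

Attach definiteness definite -ti → tafuhti.
Attach noun class class III -i → tafuhtii.
Attach number plural hot- → hottafuhtii.
Attach case instrumental -is → hottafuhtiiis.
Apply vowel harmony: hottafuhtiiis → hottafuhtuuus.
Nasal assimilation: no change.

hottafuhtuuus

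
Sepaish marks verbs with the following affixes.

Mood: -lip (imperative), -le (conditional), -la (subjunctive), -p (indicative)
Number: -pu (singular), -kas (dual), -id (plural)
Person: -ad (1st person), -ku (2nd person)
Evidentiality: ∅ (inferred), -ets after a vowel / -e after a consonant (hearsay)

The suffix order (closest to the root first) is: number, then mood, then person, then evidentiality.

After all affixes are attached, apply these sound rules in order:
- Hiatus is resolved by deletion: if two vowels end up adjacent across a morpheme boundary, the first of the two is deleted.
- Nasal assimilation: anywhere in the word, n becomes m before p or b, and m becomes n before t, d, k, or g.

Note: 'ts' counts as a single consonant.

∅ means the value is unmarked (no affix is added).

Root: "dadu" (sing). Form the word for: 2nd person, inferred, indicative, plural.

dadidpku

Attach number plural -id → daduid.
Attach mood indicative -p → daduidp.
Attach person 2nd person -ku → daduidpku.
evidentiality = inferred: zero marking, form stays daduidpku.
Apply vowel deletion: daduidpku → dadidpku.
Nasal assimilation: no change.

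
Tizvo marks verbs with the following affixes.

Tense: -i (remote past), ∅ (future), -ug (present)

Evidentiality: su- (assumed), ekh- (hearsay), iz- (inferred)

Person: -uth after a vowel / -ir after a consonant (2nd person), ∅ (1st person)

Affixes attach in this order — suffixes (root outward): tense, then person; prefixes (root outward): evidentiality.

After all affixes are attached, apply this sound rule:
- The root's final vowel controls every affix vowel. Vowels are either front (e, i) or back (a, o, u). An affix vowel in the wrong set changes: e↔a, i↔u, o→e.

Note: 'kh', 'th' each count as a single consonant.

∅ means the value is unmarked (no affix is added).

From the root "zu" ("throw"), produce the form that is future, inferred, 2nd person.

uzzuuth

tense = future: zero marking, form stays zu.
Attach evidentiality inferred iz- → izzu.
Attach person 2nd person -uth (after vowel 'u') → izzuuth.
Apply vowel harmony: izzuuth → uzzuuth.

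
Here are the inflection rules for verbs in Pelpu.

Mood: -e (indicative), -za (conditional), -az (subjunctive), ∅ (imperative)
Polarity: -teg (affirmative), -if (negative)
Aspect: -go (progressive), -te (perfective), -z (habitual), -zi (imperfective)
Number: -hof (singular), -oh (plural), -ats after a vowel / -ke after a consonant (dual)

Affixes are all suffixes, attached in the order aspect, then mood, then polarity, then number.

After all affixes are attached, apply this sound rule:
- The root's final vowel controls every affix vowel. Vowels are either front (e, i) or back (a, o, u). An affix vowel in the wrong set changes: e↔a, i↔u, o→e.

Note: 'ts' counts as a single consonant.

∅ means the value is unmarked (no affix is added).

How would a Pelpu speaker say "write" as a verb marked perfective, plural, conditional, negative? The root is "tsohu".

tsohutazaufoh

Attach aspect perfective -te → tsohute.
Attach mood conditional -za → tsohuteza.
Attach polarity negative -if → tsohutezaif.
Attach number plural -oh → tsohutezaifoh.
Apply vowel harmony: tsohutezaifoh → tsohutazaufoh.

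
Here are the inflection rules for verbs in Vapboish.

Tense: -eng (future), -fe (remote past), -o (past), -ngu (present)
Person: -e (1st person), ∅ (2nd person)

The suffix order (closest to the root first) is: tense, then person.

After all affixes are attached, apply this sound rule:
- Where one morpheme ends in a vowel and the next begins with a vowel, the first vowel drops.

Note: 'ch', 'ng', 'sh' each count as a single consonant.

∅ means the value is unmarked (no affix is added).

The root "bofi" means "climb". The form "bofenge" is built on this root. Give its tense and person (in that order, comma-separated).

future, 1st person

Segment: bofi-eng-e.
tense: -eng → future.
person: -e → 1st person.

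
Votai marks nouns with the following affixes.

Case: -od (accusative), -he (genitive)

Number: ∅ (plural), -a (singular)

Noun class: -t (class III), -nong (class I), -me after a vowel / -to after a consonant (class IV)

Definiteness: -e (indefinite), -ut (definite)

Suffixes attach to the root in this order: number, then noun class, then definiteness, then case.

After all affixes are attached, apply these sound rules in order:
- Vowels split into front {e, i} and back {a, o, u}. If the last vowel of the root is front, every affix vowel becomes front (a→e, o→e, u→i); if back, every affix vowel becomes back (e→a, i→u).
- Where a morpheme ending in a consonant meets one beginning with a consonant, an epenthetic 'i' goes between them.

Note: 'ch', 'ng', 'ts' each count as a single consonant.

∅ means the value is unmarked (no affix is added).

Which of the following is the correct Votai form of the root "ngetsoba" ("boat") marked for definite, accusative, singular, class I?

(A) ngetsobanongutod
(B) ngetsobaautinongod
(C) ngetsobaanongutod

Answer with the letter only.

Attach number singular -a → ngetsobaa.
Attach noun class class I -nong → ngetsobaanong.
Attach definiteness definite -ut → ngetsobaanongut.
Attach case accusative -od → ngetsobaanongutod.
Vowel harmony: no change.
Epenthesis: no change.
So the correct form is ngetsobaanongutod, option (C).
(B) ngetsobaautinongod is wrong: it has the affixes in the wrong order.
(A) ngetsobanongutod is wrong: it uses plural instead of singular for number.

C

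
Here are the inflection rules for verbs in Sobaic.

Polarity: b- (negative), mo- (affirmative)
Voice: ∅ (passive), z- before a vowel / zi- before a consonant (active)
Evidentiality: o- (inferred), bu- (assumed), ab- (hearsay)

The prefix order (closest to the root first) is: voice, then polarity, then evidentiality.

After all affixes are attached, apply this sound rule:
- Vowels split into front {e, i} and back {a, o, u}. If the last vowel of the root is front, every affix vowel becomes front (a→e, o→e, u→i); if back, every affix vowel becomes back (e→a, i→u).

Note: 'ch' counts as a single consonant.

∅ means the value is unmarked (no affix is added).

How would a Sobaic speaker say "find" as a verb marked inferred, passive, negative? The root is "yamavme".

ebyamavme

voice = passive: zero marking, form stays yamavme.
Attach polarity negative b- → byamavme.
Attach evidentiality inferred o- → obyamavme.
Apply vowel harmony: obyamavme → ebyamavme.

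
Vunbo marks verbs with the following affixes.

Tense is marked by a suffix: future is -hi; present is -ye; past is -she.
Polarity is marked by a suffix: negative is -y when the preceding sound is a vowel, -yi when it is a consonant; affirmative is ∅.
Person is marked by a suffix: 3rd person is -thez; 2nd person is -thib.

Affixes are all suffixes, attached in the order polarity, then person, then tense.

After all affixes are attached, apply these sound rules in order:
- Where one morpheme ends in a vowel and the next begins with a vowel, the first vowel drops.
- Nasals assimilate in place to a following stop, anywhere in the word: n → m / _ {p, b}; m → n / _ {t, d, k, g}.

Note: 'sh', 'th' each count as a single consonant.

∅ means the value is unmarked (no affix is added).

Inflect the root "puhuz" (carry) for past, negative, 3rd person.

puhuzyithezshe

Attach polarity negative -yi (after consonant 'z') → puhuzyi.
Attach person 3rd person -thez → puhuzyithez.
Attach tense past -she → puhuzyithezshe.
Vowel deletion: no change.
Nasal assimilation: no change.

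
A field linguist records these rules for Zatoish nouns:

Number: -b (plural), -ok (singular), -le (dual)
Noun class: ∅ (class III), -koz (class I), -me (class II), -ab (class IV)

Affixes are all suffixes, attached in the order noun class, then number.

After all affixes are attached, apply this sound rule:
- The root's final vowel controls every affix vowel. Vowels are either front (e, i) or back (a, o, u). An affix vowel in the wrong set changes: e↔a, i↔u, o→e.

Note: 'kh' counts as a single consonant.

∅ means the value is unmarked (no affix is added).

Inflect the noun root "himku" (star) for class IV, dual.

Attach noun class class IV -ab → himkuab.
Attach number dual -le → himkuable.
Apply vowel harmony: himkuable → himkuabla.

himkuabla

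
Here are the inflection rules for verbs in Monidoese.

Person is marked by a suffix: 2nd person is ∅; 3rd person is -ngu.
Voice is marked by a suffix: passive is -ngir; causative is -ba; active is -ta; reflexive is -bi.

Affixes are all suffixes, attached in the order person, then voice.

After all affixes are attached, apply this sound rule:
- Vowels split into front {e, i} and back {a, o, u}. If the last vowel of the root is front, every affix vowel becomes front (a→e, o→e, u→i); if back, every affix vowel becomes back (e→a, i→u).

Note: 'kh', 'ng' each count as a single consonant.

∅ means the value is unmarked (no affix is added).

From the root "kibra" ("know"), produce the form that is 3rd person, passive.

Attach person 3rd person -ngu → kibrangu.
Attach voice passive -ngir → kibrangungir.
Apply vowel harmony: kibrangungir → kibrangungur.

kibrangungur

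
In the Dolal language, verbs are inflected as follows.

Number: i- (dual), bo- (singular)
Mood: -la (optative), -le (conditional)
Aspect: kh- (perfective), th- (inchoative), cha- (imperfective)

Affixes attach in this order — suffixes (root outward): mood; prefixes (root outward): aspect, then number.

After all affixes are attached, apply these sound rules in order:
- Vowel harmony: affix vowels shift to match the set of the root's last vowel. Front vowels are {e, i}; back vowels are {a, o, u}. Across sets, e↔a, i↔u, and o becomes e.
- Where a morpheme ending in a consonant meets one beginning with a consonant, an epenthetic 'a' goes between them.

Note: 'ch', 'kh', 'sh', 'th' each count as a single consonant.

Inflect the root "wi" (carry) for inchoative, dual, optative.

Attach aspect inchoative th- → thwi.
Attach number dual i- → ithwi.
Attach mood optative -la → ithwila.
Apply vowel harmony: ithwila → ithwile.
Apply epenthesis: ithwile → ithawile.

ithawile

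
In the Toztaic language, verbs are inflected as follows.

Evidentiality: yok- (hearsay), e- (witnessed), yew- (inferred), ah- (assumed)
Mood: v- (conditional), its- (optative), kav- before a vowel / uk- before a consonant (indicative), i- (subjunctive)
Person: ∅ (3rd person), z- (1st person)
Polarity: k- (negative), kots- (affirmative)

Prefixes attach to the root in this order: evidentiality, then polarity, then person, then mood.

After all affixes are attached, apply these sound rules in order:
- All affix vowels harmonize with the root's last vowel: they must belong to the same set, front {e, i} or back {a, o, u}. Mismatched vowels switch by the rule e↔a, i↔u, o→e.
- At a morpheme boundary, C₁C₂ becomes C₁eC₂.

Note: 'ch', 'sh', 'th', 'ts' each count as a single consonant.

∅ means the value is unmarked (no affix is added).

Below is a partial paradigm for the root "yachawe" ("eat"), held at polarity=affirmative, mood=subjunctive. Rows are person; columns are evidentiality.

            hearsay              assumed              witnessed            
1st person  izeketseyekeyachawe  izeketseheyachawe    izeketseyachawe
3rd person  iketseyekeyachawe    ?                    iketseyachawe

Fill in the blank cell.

iketseheyachawe

Attach evidentiality assumed ah- → ahyachawe.
Attach polarity affirmative kots- → kotsahyachawe.
person = 3rd person: zero marking, form stays kotsahyachawe.
Attach mood subjunctive i- → ikotsahyachawe.
Apply vowel harmony: ikotsahyachawe → iketsehyachawe.
Apply epenthesis: iketsehyachawe → iketseheyachawe.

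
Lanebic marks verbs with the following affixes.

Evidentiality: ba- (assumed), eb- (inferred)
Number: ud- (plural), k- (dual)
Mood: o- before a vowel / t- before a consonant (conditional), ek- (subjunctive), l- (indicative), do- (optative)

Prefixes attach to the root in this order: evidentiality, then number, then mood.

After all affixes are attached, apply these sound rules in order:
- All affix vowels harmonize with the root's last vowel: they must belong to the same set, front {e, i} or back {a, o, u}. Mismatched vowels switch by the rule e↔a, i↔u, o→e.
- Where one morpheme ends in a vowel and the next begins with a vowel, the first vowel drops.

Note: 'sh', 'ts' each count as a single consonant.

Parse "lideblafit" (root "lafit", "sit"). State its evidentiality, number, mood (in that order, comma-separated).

Segment: l-ud-eb-lafit.
evidentiality: eb- → inferred.
number: ud- → plural.
mood: l- → indicative.

inferred, plural, indicative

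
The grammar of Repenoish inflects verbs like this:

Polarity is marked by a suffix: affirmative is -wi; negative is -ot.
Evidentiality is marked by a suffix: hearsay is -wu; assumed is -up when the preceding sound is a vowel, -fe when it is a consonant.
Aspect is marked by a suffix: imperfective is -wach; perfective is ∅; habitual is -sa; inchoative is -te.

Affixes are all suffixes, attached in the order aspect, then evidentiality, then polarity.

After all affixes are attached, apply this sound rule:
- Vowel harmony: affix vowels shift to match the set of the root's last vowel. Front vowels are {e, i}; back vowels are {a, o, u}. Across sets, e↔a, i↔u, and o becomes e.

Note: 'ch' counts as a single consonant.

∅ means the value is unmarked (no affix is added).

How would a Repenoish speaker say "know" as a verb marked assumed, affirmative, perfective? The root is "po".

poupwu

aspect = perfective: zero marking, form stays po.
Attach evidentiality assumed -up (after vowel 'o') → poup.
Attach polarity affirmative -wi → poupwi.
Apply vowel harmony: poupwi → poupwu.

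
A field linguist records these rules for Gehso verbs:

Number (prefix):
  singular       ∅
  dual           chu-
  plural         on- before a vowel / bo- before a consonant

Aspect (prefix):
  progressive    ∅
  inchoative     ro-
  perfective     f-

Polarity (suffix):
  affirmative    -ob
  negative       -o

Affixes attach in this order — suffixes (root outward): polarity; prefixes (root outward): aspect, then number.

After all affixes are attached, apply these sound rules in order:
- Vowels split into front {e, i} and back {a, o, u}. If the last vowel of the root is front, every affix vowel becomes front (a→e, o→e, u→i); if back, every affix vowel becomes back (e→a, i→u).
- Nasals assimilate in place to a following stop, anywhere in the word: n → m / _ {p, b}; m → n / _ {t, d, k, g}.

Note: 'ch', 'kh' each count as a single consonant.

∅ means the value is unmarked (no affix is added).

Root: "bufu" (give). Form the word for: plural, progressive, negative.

bobufuo

aspect = progressive: zero marking, form stays bufu.
Attach polarity negative -o → bufuo.
Attach number plural bo- (before consonant 'b') → bobufuo.
Vowel harmony: no change.
Nasal assimilation: no change.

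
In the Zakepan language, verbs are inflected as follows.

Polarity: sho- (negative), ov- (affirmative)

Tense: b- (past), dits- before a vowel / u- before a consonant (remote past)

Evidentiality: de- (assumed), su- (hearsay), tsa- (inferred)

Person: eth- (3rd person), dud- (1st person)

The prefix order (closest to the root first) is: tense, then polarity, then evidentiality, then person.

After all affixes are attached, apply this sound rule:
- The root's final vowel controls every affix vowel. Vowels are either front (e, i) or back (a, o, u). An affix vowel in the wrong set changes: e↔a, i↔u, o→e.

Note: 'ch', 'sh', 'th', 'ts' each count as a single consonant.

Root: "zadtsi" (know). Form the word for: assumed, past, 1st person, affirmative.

diddeevbzadtsi

Attach tense past b- → bzadtsi.
Attach polarity affirmative ov- → ovbzadtsi.
Attach evidentiality assumed de- → deovbzadtsi.
Attach person 1st person dud- → duddeovbzadtsi.
Apply vowel harmony: duddeovbzadtsi → diddeevbzadtsi.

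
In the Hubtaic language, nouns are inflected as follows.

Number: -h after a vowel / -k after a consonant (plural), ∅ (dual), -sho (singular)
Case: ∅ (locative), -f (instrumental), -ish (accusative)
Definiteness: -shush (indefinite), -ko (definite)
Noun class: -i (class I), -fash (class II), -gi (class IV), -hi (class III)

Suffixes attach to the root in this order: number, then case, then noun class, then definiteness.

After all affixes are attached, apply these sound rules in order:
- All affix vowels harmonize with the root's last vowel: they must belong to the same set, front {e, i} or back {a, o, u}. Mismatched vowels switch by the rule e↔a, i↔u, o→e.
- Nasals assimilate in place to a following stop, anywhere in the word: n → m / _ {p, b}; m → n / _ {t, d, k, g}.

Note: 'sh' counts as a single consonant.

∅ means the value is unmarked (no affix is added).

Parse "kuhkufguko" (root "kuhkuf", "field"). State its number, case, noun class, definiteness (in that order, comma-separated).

Segment: kuhkuf-gi-ko.
number: ∅ → dual.
case: ∅ → locative.
noun class: -gi → class IV.
definiteness: -ko → definite.

dual, locative, class IV, definite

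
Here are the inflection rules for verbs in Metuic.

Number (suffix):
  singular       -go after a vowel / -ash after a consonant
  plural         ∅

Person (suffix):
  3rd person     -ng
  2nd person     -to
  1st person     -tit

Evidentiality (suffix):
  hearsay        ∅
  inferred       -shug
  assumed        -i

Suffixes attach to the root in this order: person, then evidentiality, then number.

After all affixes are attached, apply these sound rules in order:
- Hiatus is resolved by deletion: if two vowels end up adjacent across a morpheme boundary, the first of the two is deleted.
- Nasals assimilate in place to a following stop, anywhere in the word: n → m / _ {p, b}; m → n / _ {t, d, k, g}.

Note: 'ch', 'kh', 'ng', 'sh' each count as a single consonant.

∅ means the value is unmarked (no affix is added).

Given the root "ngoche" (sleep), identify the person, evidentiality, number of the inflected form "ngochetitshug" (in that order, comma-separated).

Segment: ngoche-tit-shug.
person: -tit → 1st person.
evidentiality: -shug → inferred.
number: ∅ → plural.

1st person, inferred, plural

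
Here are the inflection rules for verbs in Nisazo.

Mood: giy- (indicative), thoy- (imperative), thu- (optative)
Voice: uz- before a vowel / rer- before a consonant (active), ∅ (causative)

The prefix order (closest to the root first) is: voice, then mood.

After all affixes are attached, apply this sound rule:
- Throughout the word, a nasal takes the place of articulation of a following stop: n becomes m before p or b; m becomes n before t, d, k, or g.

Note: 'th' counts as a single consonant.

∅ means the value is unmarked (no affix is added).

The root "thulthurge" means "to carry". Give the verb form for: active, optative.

Attach voice active rer- (before consonant 'th') → rerthulthurge.
Attach mood optative thu- → thurerthulthurge.
Nasal assimilation: no change.

thurerthulthurge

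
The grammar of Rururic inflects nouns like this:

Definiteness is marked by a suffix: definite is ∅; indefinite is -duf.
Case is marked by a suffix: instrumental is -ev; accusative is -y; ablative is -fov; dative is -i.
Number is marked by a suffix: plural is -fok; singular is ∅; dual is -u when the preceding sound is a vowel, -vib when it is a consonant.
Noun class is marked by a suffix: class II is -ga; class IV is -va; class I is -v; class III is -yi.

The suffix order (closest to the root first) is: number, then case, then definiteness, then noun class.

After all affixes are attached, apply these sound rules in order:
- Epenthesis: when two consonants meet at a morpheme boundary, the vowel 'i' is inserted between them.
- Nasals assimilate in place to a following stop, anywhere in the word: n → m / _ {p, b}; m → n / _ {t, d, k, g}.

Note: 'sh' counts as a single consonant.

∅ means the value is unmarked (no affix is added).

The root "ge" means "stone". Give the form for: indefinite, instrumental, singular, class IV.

number = singular: zero marking, form stays ge.
Attach case instrumental -ev → geev.
Attach definiteness indefinite -duf → geevduf.
Attach noun class class IV -va → geevdufva.
Apply epenthesis: geevdufva → geevidufiva.
Nasal assimilation: no change.

geevidufiva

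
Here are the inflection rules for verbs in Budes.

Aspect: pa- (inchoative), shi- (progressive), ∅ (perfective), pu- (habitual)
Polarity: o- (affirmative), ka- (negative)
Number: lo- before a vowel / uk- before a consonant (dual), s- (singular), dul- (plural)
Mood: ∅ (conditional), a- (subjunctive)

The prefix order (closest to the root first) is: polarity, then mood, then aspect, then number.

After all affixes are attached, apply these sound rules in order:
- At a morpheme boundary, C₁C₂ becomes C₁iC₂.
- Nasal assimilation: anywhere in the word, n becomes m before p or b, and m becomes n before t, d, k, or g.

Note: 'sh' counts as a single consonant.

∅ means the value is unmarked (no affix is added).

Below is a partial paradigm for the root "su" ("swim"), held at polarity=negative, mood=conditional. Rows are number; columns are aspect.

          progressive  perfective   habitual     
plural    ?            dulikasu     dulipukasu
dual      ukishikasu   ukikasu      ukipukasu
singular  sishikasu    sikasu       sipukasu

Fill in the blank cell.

dulishikasu

Attach polarity negative ka- → kasu.
mood = conditional: zero marking, form stays kasu.
Attach aspect progressive shi- → shikasu.
Attach number plural dul- → dulshikasu.
Apply epenthesis: dulshikasu → dulishikasu.
Nasal assimilation: no change.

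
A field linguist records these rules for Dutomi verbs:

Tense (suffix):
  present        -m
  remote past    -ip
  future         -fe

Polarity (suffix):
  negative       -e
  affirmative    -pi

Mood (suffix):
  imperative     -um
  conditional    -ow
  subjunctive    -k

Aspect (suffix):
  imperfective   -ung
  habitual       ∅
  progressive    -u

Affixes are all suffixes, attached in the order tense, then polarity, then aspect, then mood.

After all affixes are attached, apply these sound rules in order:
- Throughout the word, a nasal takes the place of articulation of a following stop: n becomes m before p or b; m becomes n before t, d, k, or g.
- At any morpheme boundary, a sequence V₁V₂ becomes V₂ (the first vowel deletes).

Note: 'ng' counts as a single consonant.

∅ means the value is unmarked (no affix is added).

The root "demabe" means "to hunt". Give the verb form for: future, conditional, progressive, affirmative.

demabefepow

Attach tense future -fe → demabefe.
Attach polarity affirmative -pi → demabefepi.
Attach aspect progressive -u → demabefepiu.
Attach mood conditional -ow → demabefepiuow.
Nasal assimilation: no change.
Apply vowel deletion: demabefepiuow → demabefepow.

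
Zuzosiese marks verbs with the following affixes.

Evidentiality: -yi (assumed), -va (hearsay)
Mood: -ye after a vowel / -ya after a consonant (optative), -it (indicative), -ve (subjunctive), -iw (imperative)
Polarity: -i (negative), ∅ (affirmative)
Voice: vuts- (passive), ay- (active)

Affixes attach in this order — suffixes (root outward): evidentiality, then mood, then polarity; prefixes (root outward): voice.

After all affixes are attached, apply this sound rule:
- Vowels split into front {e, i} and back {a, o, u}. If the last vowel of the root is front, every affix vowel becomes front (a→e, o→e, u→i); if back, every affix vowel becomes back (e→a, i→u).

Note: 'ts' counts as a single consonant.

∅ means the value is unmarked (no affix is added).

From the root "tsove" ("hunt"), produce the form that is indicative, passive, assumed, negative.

vitstsoveyiiti

Attach voice passive vuts- → vutstsove.
Attach evidentiality assumed -yi → vutstsoveyi.
Attach mood indicative -it → vutstsoveyiit.
Attach polarity negative -i → vutstsoveyiiti.
Apply vowel harmony: vutstsoveyiiti → vitstsoveyiiti.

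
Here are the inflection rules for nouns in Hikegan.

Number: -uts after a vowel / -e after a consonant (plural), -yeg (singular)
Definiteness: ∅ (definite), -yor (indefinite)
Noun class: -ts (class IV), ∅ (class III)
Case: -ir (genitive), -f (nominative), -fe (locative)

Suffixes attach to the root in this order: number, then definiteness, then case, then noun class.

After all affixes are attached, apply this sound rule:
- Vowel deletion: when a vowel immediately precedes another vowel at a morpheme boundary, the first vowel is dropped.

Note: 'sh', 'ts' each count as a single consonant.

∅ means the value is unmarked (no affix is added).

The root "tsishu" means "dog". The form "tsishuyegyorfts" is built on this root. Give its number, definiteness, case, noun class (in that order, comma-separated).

singular, indefinite, nominative, class IV

Segment: tsishu-yeg-yor-f-ts.
number: -yeg → singular.
definiteness: -yor → indefinite.
case: -f → nominative.
noun class: -ts → class IV.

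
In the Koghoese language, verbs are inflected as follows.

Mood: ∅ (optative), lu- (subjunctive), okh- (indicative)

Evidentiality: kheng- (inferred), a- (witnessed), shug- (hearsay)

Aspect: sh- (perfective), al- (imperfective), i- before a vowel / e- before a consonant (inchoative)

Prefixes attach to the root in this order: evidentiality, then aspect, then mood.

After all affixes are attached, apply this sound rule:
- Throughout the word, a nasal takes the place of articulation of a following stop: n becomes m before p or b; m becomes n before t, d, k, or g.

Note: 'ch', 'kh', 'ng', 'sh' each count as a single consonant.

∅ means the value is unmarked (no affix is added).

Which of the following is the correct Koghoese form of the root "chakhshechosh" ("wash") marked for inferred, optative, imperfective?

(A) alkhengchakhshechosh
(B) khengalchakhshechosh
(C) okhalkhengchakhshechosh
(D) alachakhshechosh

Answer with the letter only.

Attach evidentiality inferred kheng- → khengchakhshechosh.
Attach aspect imperfective al- → alkhengchakhshechosh.
mood = optative: zero marking, form stays alkhengchakhshechosh.
Nasal assimilation: no change.
So the correct form is alkhengchakhshechosh, option (A).
(C) okhalkhengchakhshechosh is wrong: it uses indicative instead of optative for mood.
(B) khengalchakhshechosh is wrong: it has the affixes in the wrong order.
(D) alachakhshechosh is wrong: it uses witnessed instead of inferred for evidentiality.

A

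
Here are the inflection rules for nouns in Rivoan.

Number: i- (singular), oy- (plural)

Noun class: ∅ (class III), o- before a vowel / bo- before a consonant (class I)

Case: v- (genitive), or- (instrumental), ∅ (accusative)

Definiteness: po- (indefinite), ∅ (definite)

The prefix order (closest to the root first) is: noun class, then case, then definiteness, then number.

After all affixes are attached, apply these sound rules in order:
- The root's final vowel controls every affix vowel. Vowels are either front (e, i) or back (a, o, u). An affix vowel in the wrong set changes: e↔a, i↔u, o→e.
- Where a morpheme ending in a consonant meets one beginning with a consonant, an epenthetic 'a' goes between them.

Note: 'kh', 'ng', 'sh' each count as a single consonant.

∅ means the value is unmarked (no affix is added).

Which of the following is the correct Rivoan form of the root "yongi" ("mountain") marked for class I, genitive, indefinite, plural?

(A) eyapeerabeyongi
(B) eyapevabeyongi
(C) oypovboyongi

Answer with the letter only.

B

Attach noun class class I bo- (before consonant 'y') → boyongi.
Attach case genitive v- → vboyongi.
Attach definiteness indefinite po- → povboyongi.
Attach number plural oy- → oypovboyongi.
Apply vowel harmony: oypovboyongi → eypevbeyongi.
Apply epenthesis: eypevbeyongi → eyapevabeyongi.
So the correct form is eyapevabeyongi, option (B).
(C) oypovboyongi is wrong: it fails to apply the sound rule(s).
(A) eyapeerabeyongi is wrong: it uses instrumental instead of genitive for case.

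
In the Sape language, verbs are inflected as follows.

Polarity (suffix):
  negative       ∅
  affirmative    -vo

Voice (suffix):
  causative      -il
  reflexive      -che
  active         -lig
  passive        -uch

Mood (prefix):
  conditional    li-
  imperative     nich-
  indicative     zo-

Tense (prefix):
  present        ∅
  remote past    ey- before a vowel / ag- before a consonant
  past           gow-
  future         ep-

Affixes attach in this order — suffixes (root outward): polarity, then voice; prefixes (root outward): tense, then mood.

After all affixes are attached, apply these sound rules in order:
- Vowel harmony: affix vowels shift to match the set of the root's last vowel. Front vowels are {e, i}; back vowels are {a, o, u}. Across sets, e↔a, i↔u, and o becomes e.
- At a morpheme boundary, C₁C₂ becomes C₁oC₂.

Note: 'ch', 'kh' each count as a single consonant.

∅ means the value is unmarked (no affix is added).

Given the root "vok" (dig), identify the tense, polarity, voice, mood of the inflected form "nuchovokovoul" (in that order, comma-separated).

Segment: nich-vok-vo-il.
tense: ∅ → present.
polarity: -vo → affirmative.
voice: -il → causative.
mood: nich- → imperative.

present, affirmative, causative, imperative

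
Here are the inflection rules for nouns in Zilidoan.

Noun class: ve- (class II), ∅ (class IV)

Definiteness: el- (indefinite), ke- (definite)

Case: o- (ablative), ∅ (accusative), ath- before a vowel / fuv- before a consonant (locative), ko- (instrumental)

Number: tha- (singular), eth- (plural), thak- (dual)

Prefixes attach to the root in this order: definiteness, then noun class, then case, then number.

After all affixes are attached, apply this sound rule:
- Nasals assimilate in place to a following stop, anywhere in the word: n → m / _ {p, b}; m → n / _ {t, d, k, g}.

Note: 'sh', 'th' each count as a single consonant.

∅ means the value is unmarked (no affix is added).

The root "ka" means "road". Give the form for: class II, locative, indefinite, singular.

thafuvveelka

Attach definiteness indefinite el- → elka.
Attach noun class class II ve- → veelka.
Attach case locative fuv- (before consonant 'v') → fuvveelka.
Attach number singular tha- → thafuvveelka.
Nasal assimilation: no change.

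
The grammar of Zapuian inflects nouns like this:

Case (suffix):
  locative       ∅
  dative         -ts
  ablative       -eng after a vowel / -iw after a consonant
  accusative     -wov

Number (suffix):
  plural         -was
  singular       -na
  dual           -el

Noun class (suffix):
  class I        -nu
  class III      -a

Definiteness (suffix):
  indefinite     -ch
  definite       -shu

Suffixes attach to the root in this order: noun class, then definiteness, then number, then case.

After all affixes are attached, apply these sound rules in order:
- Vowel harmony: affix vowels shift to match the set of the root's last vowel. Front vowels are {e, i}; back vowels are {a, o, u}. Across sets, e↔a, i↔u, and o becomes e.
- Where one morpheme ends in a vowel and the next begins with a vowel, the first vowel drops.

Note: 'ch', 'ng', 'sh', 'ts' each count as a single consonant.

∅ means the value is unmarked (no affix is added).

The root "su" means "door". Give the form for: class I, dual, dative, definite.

sunushalts

Attach noun class class I -nu → sunu.
Attach definiteness definite -shu → sunushu.
Attach number dual -el → sunushuel.
Attach case dative -ts → sunushuelts.
Apply vowel harmony: sunushuelts → sunushualts.
Apply vowel deletion: sunushualts → sunushalts.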